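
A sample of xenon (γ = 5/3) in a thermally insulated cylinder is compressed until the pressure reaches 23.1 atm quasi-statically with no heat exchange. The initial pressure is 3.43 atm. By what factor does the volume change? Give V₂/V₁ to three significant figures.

V₂/V₁ ≈ 0.318

From PV^γ = const, V₂/V₁ = (P₁/P₂)^(1/γ).
V₂/V₁ = (3.43/23.1)^(3/5) = 0.3184.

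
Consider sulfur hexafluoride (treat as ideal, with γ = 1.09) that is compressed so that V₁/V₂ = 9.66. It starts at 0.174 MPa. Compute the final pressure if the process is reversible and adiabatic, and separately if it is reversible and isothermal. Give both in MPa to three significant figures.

adiabatic: 2.06 MPa; isothermal: 1.68 MPa

Isothermal: P₂ = P₁(V₁/V₂) = 0.174×9.66 = 1.681 MPa.
Adiabatic: P₂ = P₁(V₁/V₂)^γ = 0.174×9.66^(1.09) = 2.061 MPa.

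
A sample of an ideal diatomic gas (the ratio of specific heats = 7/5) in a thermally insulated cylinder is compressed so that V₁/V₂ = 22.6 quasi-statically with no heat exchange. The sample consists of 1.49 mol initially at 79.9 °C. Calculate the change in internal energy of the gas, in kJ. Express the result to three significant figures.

ΔU ≈ 27.1 kJ

Adiabatic: T₁V₁^(γ−1) = T₂V₂^(γ−1) ⇒ T₂ = T₁ (V₁/V₂)^(γ−1).
T₁ = 79.9 °C = 353 K.
T₂ = 353 × 22.6^(2/5) = 1229 K.
Q = 0, so ΔU = W_on_gas = nCᵥΔT with Cᵥ = R/(γ−1) = 20.79 J/(mol·K).
ΔU = 1.49 × 20.79 × (1229 − 353) = 27120 J.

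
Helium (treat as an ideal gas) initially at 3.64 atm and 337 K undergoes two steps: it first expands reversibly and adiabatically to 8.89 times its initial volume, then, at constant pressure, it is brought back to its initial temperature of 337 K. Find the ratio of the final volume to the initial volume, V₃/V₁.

For a monatomic ideal gas γ = 5/3.
Adiabatic step: V₂/V₁ = 8.89; T₂ = T₁·(1/8.89)^(2/3) = 78.53 K.
Isobaric step: V₃/V₂ = T₃/T₂ = 337/78.53.
V₃/V₁ = (V₂/V₁)(V₃/V₂) = 8.89 × (337/78.53) = 38.15.

V₃/V₁ ≈ 38.2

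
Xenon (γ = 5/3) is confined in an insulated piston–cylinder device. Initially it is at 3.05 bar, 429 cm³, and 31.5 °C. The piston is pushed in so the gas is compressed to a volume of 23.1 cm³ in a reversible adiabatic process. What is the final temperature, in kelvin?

T₂ ≈ 2140 K

For a reversible adiabat TV^(γ−1) is constant, so T₂ = T₁ (V₁/V₂)^(γ−1).
T₁ = 31.5 °C = 304.6 K.
T₂ = 304.6 × (429/23.1)^(2/3) = 2136 K.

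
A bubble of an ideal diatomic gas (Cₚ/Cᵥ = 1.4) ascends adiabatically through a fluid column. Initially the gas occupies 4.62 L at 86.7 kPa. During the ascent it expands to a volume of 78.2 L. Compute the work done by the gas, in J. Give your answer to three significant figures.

W ≈ 678 J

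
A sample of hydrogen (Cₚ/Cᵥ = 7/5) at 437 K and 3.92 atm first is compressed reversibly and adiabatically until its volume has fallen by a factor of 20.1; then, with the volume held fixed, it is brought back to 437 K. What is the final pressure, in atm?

P₃ ≈ 78.8 atm

Adiabatic step (PV^γ = const): P₂ = 3.92×20.1^(7/5) = 261.7 atm; T₂ = 437×20.1^(2/5) = 1451 K.
Isochoric: P₃ = P₂(T₃/T₂) = 261.7 × (437/1451) = 78.79 atm.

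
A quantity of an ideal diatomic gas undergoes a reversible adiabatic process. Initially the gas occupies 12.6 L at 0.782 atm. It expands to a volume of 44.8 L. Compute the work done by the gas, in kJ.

γ = 7/5 for a diatomic ideal gas.
P₂ = P₁(V₁/V₂)^γ = 0.782×(12.6/44.8)^(7/5) = 0.1324 atm.
For a reversible adiabat, W_by_gas = (P₁V₁ − P₂V₂)/(γ−1).
W_by = (79240×0.0126 − 13420×0.0448) / (2/5) = 993.2 J.

W ≈ 0.993 kJ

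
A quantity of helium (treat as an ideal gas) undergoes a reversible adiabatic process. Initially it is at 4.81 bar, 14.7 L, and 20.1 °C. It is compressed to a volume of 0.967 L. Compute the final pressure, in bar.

P₂ ≈ 449 bar

Adiabatic: P₁V₁^γ = P₂V₂^γ ⇒ P₂ = P₁ (V₁/V₂)^γ.
γ = 5/3 for a monatomic ideal gas.
P₂ = 4.81 × (14.7/0.967)^(5/3) = 448.7 bar.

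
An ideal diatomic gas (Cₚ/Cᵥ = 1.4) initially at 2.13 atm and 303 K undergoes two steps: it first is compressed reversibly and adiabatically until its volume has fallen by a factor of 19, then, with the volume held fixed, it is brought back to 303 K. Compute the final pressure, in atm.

P₃ ≈ 40.5 atm

Adiabatic step (PV^γ = const): P₂ = 2.13×19^(1.4) = 131.4 atm; T₂ = 303×19^(0.4) = 983.9 K.
Isochoric: P₃ = P₂(T₃/T₂) = 131.4 × (303/983.9) = 40.47 atm.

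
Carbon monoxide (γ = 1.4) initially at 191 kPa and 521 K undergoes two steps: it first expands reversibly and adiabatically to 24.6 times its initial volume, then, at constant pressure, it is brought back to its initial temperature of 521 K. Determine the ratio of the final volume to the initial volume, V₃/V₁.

Adiabatic step: V₂/V₁ = 24.6; T₂ = T₁·(1/24.6)^(0.4) = 144.7 K.
Isobaric step: V₃/V₂ = T₃/T₂ = 521/144.7.
V₃/V₁ = (V₂/V₁)(V₃/V₂) = 24.6 × (521/144.7) = 88.57.

V₃/V₁ ≈ 88.6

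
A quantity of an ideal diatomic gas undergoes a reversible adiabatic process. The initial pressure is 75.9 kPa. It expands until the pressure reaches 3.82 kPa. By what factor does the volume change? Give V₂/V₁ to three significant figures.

From PV^γ = const, V₂/V₁ = (P₁/P₂)^(1/γ).
For a diatomic ideal gas γ = 7/5.
V₂/V₁ = (75.9/3.82)^(5/7) = 8.458.

V₂/V₁ ≈ 8.46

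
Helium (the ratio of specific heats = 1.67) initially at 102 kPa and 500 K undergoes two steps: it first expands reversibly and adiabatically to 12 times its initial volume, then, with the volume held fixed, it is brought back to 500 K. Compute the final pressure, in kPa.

P₃ ≈ 8.50 kPa

Adiabatic step (PV^γ = const): P₂ = 102×(1/12)^(1.67) = 1.608 kPa; T₂ = 500×(1/12)^(0.67) = 94.61 K.
Isochoric: P₃ = P₂(T₃/T₂) = 1.608 × (500/94.61) = 8.5 kPa.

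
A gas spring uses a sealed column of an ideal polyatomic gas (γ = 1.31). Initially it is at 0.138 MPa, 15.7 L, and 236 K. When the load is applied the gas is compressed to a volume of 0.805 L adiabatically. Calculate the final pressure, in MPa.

P₂ ≈ 6.76 MPa

Adiabatic: P₁V₁^γ = P₂V₂^γ ⇒ P₂ = P₁ (V₁/V₂)^γ.
P₂ = 0.138 × (15.7/0.805)^(1.31) = 6.76 MPa.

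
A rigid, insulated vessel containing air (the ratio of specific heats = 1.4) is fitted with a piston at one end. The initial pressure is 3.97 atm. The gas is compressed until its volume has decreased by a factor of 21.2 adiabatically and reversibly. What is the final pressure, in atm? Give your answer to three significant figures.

P₂ ≈ 286 atm

Since PV^γ is constant along a reversible adiabat, P₂ = P₁ (V₁/V₂)^γ.
P₂ = 3.97 × 21.2^(1.4) = 285.5 atm.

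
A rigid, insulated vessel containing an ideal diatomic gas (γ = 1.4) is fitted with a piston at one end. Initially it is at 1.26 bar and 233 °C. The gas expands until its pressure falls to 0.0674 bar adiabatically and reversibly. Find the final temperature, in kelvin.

Along an adiabat T P^((1−γ)/γ) is constant, so T₂ = T₁ (P₂/P₁)^((γ−1)/γ).
T₁ = 233 °C = 506.1 K.
T₂ = 506.1 × (0.0674/1.26)^(0.286) = 219.2 K.

T₂ ≈ 219 K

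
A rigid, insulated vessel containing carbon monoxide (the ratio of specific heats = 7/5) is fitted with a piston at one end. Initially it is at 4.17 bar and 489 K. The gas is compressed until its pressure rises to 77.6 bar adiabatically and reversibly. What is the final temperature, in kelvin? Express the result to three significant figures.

Along an adiabat T P^((1−γ)/γ) is constant, so T₂ = T₁ (P₂/P₁)^((γ−1)/γ).
T₂ = 489 × (77.6/4.17)^(2/7) = 1127 K.

T₂ ≈ 1130 K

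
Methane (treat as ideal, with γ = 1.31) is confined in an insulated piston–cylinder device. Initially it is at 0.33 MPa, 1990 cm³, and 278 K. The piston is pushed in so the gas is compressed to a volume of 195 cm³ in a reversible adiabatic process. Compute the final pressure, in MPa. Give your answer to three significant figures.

P₂ ≈ 6.92 MPa

Adiabatic: P₁V₁^γ = P₂V₂^γ ⇒ P₂ = P₁ (V₁/V₂)^γ.
P₂ = 0.33 × (1990/195)^(1.31) = 6.919 MPa.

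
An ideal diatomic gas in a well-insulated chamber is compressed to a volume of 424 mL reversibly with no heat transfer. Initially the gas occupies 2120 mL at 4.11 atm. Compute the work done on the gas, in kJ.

W ≈ 1.99 kJ

γ = 7/5 for a diatomic ideal gas.
P₂ = P₁(V₁/V₂)^γ = 4.11×(2120/424)^(7/5) = 39.12 atm.
For a reversible adiabat, W_by_gas = (P₁V₁ − P₂V₂)/(γ−1).
W_by = (416400×0.00212 − 3.964×10^6×0.000424) / (2/5) = -1995 J.
W_on_gas = −W_by = 1995 J.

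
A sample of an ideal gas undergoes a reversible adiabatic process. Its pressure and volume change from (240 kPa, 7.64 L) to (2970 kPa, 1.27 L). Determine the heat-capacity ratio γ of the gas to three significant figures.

γ ≈ 1.40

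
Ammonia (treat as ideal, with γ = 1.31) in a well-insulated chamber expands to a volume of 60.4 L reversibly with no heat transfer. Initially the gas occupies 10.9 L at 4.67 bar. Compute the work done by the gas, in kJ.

W ≈ 6.76 kJ

P₂ = P₁(V₁/V₂)^γ = 4.67×(10.9/60.4)^(1.31) = 0.4957 bar.
For a reversible adiabat, W_by_gas = (P₁V₁ − P₂V₂)/(γ−1).
W_by = (467000×0.0109 − 49570×0.0604) / (0.31) = 6763 J.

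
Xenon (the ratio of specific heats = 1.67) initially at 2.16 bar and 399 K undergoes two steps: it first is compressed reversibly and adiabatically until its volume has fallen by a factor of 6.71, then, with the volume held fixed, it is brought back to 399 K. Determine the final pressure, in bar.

P₃ ≈ 14.5 bar

Adiabatic step (PV^γ = const): P₂ = 2.16×6.71^(1.67) = 51.89 bar; T₂ = 399×6.71^(0.67) = 1428 K.
Isochoric: P₃ = P₂(T₃/T₂) = 51.89 × (399/1428) = 14.49 bar.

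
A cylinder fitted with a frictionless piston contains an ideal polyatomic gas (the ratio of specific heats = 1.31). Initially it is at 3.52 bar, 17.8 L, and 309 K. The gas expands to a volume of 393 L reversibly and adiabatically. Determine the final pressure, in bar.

Adiabatic: P₁V₁^γ = P₂V₂^γ ⇒ P₂ = P₁ (V₁/V₂)^γ.
P₂ = 3.52 × (17.8/393)^(1.31) = 0.06109 bar.

P₂ ≈ 0.0611 bar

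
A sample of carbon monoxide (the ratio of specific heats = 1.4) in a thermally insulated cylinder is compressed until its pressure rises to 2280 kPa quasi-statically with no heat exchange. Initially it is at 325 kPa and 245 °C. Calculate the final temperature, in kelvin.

T₂ ≈ 904 K

Along an adiabat T P^((1−γ)/γ) is constant, so T₂ = T₁ (P₂/P₁)^((γ−1)/γ).
T₁ = 245 °C = 518.1 K.
T₂ = 518.1 × (2280/325)^(0.286) = 904 K.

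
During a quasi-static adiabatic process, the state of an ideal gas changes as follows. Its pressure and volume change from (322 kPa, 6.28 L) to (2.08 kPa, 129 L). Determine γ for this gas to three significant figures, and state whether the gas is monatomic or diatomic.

γ ≈ 1.67; monatomic

PV^γ = const ⇒ γ = ln(P₂/P₁) / ln(V₁/V₂).
γ = ln(2.08/322) / ln(6.28/129) = 1.668.
γ ≈ 1.67 is close to 5/3, so the gas is monatomic.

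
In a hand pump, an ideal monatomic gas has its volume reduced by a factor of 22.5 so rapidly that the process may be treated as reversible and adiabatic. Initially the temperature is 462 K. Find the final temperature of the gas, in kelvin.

T₂ ≈ 3680 K

Adiabatic: T₁V₁^(γ−1) = T₂V₂^(γ−1) ⇒ T₂ = T₁ (V₁/V₂)^(γ−1).
For a monatomic ideal gas γ = 5/3, so γ−1 = 2/3.
T₂ = 462 × 22.5^(2/3) = 3682 K.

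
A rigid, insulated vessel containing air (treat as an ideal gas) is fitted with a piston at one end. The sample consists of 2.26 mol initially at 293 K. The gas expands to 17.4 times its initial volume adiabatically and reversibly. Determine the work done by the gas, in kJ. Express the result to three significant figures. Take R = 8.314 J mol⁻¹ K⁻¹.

W ≈ 9.37 kJ

Adiabatic: T₁V₁^(γ−1) = T₂V₂^(γ−1) ⇒ T₂ = T₁ (V₁/V₂)^(γ−1).
γ = 7/5 for a diatomic ideal gas, so γ−1 = 2/5.
T₂ = 293 × (1/17.4)^(2/5) = 93.46 K.
Q = 0, so ΔU = W_on_gas = nCᵥΔT with Cᵥ = R/(γ−1) = 20.79 J/(mol·K).
ΔU = 2.26 × 20.79 × (93.46 − 293) = -9373 J.
Work done by the gas = −ΔU = 9373 J.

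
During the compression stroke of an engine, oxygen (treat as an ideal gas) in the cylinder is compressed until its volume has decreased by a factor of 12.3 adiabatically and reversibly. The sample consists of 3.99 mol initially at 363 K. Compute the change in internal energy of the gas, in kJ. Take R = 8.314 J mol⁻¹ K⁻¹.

ΔU ≈ 52.0 kJ

For a reversible adiabat TV^(γ−1) is constant, so T₂ = T₁ (V₁/V₂)^(γ−1).
γ = 7/5 for a diatomic ideal gas, so γ−1 = 2/5.
T₂ = 363 × 12.3^(2/5) = 990.5 K.
Q = 0, so ΔU = W_on_gas = nCᵥΔT with Cᵥ = R/(γ−1) = 20.79 J/(mol·K).
ΔU = 3.99 × 20.79 × (990.5 − 363) = 52040 J.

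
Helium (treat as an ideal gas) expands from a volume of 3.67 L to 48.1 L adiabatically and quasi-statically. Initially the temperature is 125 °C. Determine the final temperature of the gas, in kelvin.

T₂ ≈ 71.6 K

Adiabatic: T₁V₁^(γ−1) = T₂V₂^(γ−1) ⇒ T₂ = T₁ (V₁/V₂)^(γ−1).
For a monatomic ideal gas γ = 5/3, so γ−1 = 2/3.
T₁ = 125 °C = 398.1 K.
T₂ = 398.1 × (3.67/48.1)^(2/3) = 71.62 K.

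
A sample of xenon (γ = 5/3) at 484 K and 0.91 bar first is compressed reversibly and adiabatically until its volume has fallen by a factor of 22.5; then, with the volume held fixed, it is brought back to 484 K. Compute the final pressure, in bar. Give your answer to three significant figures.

P₃ ≈ 20.5 bar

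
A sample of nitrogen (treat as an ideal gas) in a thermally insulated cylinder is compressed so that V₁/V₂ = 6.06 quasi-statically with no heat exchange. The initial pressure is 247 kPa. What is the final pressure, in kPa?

P₂ ≈ 3080 kPa

Adiabatic: P₁V₁^γ = P₂V₂^γ ⇒ P₂ = P₁ (V₁/V₂)^γ.
For a diatomic ideal gas γ = 7/5.
P₂ = 247 × 6.06^(7/5) = 3077 kPa.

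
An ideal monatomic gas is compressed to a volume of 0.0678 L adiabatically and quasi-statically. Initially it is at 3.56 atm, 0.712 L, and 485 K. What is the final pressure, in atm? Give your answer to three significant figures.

Since PV^γ is constant along a reversible adiabat, P₂ = P₁ (V₁/V₂)^γ.
γ = 5/3 for a monatomic ideal gas.
P₂ = 3.56 × (0.712/0.0678)^(5/3) = 179.3 atm.

P₂ ≈ 179 atm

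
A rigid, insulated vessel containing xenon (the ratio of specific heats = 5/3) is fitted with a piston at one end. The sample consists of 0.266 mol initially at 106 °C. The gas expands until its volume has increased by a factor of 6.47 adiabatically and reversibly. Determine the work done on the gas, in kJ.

For a reversible adiabat TV^(γ−1) is constant, so T₂ = T₁ (V₁/V₂)^(γ−1).
T₁ = 106 °C = 379.1 K.
T₂ = 379.1 × (1/6.47)^(2/3) = 109.2 K.
Q = 0, so ΔU = W_on_gas = nCᵥΔT with Cᵥ = R/(γ−1) = 12.47 J/(mol·K).
ΔU = 0.266 × 12.47 × (109.2 − 379.1) = -895.5 J.

W ≈ -0.896 kJ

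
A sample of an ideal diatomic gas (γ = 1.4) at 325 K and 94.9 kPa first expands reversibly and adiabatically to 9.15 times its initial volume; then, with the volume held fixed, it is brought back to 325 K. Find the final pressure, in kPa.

P₃ ≈ 10.4 kPa

Adiabatic step (PV^γ = const): P₂ = 94.9×(1/9.15)^(1.4) = 4.278 kPa; T₂ = 325×(1/9.15)^(0.4) = 134.1 K.
Isochoric: P₃ = P₂(T₃/T₂) = 4.278 × (325/134.1) = 10.37 kPa.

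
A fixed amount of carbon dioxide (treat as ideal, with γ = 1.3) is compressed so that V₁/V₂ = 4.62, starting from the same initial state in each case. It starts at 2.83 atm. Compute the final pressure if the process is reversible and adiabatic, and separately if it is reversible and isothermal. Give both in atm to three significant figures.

Isothermal: P₂ = P₁(V₁/V₂) = 2.83×4.62 = 13.07 atm.
Adiabatic: P₂ = P₁(V₁/V₂)^γ = 2.83×4.62^(1.3) = 20.69 atm.

adiabatic: 20.7 atm; isothermal: 13.1 atm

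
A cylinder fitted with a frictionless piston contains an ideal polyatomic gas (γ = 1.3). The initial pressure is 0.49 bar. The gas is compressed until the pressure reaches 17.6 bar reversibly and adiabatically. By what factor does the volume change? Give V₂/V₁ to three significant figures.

From PV^γ = const, V₂/V₁ = (P₁/P₂)^(1/γ).
V₂/V₁ = (0.49/17.6)^(0.769) = 0.06362.

V₂/V₁ ≈ 0.0636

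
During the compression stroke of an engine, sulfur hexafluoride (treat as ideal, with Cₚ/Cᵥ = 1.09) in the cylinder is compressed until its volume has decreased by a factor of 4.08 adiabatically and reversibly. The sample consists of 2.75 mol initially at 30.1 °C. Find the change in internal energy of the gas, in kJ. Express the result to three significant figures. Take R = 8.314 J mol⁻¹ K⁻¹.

ΔU ≈ 10.4 kJ

Adiabatic: T₁V₁^(γ−1) = T₂V₂^(γ−1) ⇒ T₂ = T₁ (V₁/V₂)^(γ−1).
T₁ = 30.1 °C = 303.2 K.
T₂ = 303.2 × 4.08^(0.09) = 344.2 K.
Q = 0, so ΔU = W_on_gas = nCᵥΔT with Cᵥ = R/(γ−1) = 92.38 J/(mol·K).
ΔU = 2.75 × 92.38 × (344.2 − 303.2) = 10390 J.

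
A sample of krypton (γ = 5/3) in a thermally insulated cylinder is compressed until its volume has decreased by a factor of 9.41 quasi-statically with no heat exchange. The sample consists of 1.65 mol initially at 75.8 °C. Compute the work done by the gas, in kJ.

For a reversible adiabat TV^(γ−1) is constant, so T₂ = T₁ (V₁/V₂)^(γ−1).
T₁ = 75.8 °C = 348.9 K.
T₂ = 348.9 × 9.41^(2/3) = 1555 K.
Q = 0, so ΔU = W_on_gas = nCᵥΔT with Cᵥ = R/(γ−1) = 12.47 J/(mol·K).
ΔU = 1.65 × 12.47 × (1555 − 348.9) = 24820 J.
Work done by the gas = −ΔU = -24820 J.

W ≈ -24.8 kJ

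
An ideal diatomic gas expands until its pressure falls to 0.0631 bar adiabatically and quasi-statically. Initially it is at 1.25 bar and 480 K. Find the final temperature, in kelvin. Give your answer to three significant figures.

T₂ ≈ 205 K

Adiabatic: T₂/T₁ = (P₂/P₁)^((γ−1)/γ).
For a diatomic ideal gas γ = 7/5, so (γ−1)/γ = 2/7.
T₂ = 480 × (0.0631/1.25)^(2/7) = 204.5 K.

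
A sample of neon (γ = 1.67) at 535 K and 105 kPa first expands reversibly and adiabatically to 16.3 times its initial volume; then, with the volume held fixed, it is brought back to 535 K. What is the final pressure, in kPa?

P₃ ≈ 6.44 kPa

Adiabatic step (PV^γ = const): P₂ = 105×(1/16.3)^(1.67) = 0.9927 kPa; T₂ = 535×(1/16.3)^(0.67) = 82.45 K.
Isochoric: P₃ = P₂(T₃/T₂) = 0.9927 × (535/82.45) = 6.442 kPa.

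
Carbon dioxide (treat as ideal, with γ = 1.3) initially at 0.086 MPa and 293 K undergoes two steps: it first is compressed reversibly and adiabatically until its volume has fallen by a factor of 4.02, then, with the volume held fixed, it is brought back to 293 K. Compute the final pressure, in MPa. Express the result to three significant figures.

Adiabatic step (PV^γ = const): P₂ = 0.086×4.02^(1.3) = 0.5248 MPa; T₂ = 293×4.02^(0.3) = 444.8 K.
Isochoric: P₃ = P₂(T₃/T₂) = 0.5248 × (293/444.8) = 0.3457 MPa.

P₃ ≈ 0.346 MPa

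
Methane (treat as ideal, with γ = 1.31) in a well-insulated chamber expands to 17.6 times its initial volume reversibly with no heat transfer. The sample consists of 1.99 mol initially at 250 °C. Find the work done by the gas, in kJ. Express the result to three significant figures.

W ≈ 16.4 kJ

Adiabatic: T₁V₁^(γ−1) = T₂V₂^(γ−1) ⇒ T₂ = T₁ (V₁/V₂)^(γ−1).
T₁ = 250 °C = 523.1 K.
T₂ = 523.1 × (1/17.6)^(0.31) = 215 K.
Q = 0, so ΔU = W_on_gas = nCᵥΔT with Cᵥ = R/(γ−1) = 26.82 J/(mol·K).
ΔU = 1.99 × 26.82 × (215 − 523.1) = -16440 J.
Work done by the gas = −ΔU = 16440 J.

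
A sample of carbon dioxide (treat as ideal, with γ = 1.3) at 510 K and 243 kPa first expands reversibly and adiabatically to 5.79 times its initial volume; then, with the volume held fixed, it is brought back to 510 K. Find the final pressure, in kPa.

P₃ ≈ 42.0 kPa

Adiabatic step (PV^γ = const): P₂ = 243×(1/5.79)^(1.3) = 24.78 kPa; T₂ = 510×(1/5.79)^(0.3) = 301.1 K.
Isochoric: P₃ = P₂(T₃/T₂) = 24.78 × (510/301.1) = 41.97 kPa.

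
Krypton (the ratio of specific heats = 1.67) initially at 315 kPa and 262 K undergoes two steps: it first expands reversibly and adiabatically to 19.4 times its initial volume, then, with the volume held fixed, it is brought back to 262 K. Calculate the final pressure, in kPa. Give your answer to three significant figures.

Adiabatic step (PV^γ = const): P₂ = 315×(1/19.4)^(1.67) = 2.227 kPa; T₂ = 262×(1/19.4)^(0.67) = 35.93 K.
Isochoric: P₃ = P₂(T₃/T₂) = 2.227 × (262/35.93) = 16.24 kPa.

P₃ ≈ 16.2 kPa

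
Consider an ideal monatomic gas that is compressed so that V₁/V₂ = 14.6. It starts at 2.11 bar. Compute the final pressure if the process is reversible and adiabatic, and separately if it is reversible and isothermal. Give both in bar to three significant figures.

adiabatic: 184 bar; isothermal: 30.8 bar

For a monatomic ideal gas γ = 5/3.
Isothermal: P₂ = P₁(V₁/V₂) = 2.11×14.6 = 30.81 bar.
Adiabatic: P₂ = P₁(V₁/V₂)^γ = 2.11×14.6^(5/3) = 184 bar.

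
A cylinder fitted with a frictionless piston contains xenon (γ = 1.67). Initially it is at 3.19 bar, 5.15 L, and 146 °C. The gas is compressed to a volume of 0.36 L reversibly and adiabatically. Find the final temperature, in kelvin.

T₂ ≈ 2490 K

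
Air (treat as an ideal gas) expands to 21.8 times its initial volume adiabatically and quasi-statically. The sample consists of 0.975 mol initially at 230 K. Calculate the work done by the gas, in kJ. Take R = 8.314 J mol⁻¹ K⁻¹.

W ≈ 3.30 kJ

Adiabatic: T₁V₁^(γ−1) = T₂V₂^(γ−1) ⇒ T₂ = T₁ (V₁/V₂)^(γ−1).
γ = 7/5 for a diatomic ideal gas, so γ−1 = 2/5.
T₂ = 230 × (1/21.8)^(2/5) = 67.04 K.
Q = 0, so ΔU = W_on_gas = nCᵥΔT with Cᵥ = R/(γ−1) = 20.79 J/(mol·K).
ΔU = 0.975 × 20.79 × (67.04 − 230) = -3302 J.
Work done by the gas = −ΔU = 3302 J.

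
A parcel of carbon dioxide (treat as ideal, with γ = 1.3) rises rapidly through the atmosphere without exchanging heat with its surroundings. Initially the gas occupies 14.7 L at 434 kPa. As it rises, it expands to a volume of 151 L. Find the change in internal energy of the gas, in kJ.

P₂ = P₁(V₁/V₂)^γ = 434×(14.7/151)^(1.3) = 21.01 kPa.
For a reversible adiabat, W_by_gas = (P₁V₁ − P₂V₂)/(γ−1).
W_by = (434000×0.0147 − 21010×0.151) / (0.3) = 10690 J.
Q = 0 ⇒ ΔU = −W_by = -10690 J.

ΔU ≈ -10.7 kJ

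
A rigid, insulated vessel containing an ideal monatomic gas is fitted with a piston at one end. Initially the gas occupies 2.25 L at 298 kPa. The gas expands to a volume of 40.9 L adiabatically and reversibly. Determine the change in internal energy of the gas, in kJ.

γ = 5/3 for a monatomic ideal gas.
P₂ = P₁(V₁/V₂)^γ = 298×(2.25/40.9)^(5/3) = 2.371 kPa.
For a reversible adiabat, W_by_gas = (P₁V₁ − P₂V₂)/(γ−1).
W_by = (298000×0.00225 − 2371×0.0409) / (2/3) = 860.3 J.
Q = 0 ⇒ ΔU = −W_by = -860.3 J.

ΔU ≈ -0.860 kJ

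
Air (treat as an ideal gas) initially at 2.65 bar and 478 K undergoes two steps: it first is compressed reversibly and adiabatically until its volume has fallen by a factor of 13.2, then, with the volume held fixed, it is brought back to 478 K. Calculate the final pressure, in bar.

For a diatomic ideal gas γ = 7/5.
Adiabatic step (PV^γ = const): P₂ = 2.65×13.2^(7/5) = 98.19 bar; T₂ = 478×13.2^(2/5) = 1342 K.
Isochoric: P₃ = P₂(T₃/T₂) = 98.19 × (478/1342) = 34.98 bar.

P₃ ≈ 35.0 bar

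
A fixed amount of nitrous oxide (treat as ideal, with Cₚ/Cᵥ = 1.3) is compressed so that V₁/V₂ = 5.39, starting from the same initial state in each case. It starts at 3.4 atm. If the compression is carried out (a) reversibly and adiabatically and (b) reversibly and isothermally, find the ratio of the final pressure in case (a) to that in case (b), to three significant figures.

Isothermal: P_b = P₁(V₁/V₂) = 3.4×5.39.
Adiabatic: P_a = P₁(V₁/V₂)^γ = 3.4×5.39^(1.3).
P_a/P_b = (V₁/V₂)^(γ−1) = 5.39^(0.3) = 1.658.

P_adiabatic / P_isothermal ≈ 1.66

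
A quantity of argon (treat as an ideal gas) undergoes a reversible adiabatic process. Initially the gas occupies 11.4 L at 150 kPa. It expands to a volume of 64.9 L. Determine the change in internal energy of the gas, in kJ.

γ = 5/3 for a monatomic ideal gas.
P₂ = P₁(V₁/V₂)^γ = 150×(11.4/64.9)^(5/3) = 8.264 kPa.
For a reversible adiabat, W_by_gas = (P₁V₁ − P₂V₂)/(γ−1).
W_by = (150000×0.0114 − 8264×0.0649) / (2/3) = 1760 J.
Q = 0 ⇒ ΔU = −W_by = -1760 J.

ΔU ≈ -1.76 kJ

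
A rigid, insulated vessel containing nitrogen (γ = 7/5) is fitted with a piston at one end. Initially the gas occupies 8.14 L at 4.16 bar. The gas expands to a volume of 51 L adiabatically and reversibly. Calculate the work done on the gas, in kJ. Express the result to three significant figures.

P₂ = P₁(V₁/V₂)^γ = 4.16×(8.14/51)^(7/5) = 0.3187 bar.
For a reversible adiabat, W_by_gas = (P₁V₁ − P₂V₂)/(γ−1).
W_by = (416000×0.00814 − 31870×0.051) / (2/5) = 4402 J.
W_on_gas = −W_by = -4402 J.

W ≈ -4.40 kJ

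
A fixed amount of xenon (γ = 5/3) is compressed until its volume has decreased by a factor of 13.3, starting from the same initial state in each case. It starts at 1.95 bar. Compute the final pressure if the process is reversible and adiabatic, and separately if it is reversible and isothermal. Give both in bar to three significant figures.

Isothermal: P₂ = P₁(V₁/V₂) = 1.95×13.3 = 25.94 bar.
Adiabatic: P₂ = P₁(V₁/V₂)^γ = 1.95×13.3^(5/3) = 145.6 bar.

adiabatic: 146 bar; isothermal: 25.9 bar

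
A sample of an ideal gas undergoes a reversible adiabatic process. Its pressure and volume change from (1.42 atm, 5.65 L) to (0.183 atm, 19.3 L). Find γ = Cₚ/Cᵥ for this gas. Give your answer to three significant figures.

γ ≈ 1.67

PV^γ = const ⇒ γ = ln(P₂/P₁) / ln(V₁/V₂).
γ = ln(0.183/1.42) / ln(5.65/19.3) = 1.668.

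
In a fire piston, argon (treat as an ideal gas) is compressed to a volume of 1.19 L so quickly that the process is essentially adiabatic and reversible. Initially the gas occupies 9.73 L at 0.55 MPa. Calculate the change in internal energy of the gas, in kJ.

ΔU ≈ 24.6 kJ

γ = 5/3 for a monatomic ideal gas.
P₂ = P₁(V₁/V₂)^γ = 0.55×(9.73/1.19)^(5/3) = 18.25 MPa.
For a reversible adiabat, W_by_gas = (P₁V₁ − P₂V₂)/(γ−1).
W_by = (550000×0.00973 − 1.825×10^7×0.00119) / (2/3) = -24550 J.
Q = 0 ⇒ ΔU = −W_by = 24550 J.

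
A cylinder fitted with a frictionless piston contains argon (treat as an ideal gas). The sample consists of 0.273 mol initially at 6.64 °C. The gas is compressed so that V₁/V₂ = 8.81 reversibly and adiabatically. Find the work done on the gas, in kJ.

W ≈ 3.11 kJ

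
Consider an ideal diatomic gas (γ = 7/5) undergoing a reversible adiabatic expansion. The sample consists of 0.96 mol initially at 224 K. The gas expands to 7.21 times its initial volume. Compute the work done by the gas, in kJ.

Adiabatic: T₁V₁^(γ−1) = T₂V₂^(γ−1) ⇒ T₂ = T₁ (V₁/V₂)^(γ−1).
T₂ = 224 × (1/7.21)^(2/5) = 101.6 K.
Q = 0, so ΔU = W_on_gas = nCᵥΔT with Cᵥ = R/(γ−1) = 20.79 J/(mol·K).
ΔU = 0.96 × 20.79 × (101.6 − 224) = -2441 J.
Work done by the gas = −ΔU = 2441 J.

W ≈ 2.44 kJ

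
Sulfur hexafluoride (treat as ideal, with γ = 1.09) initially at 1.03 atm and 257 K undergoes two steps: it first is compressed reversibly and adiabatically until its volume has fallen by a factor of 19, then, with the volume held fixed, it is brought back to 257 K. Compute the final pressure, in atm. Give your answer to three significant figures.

Adiabatic step (PV^γ = const): P₂ = 1.03×19^(1.09) = 25.51 atm; T₂ = 257×19^(0.09) = 335 K.
Isochoric: P₃ = P₂(T₃/T₂) = 25.51 × (257/335) = 19.57 atm.

P₃ ≈ 19.6 atm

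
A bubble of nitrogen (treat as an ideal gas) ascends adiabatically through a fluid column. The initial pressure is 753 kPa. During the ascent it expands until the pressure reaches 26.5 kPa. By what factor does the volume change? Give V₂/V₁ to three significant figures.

V₂/V₁ ≈ 10.9

From PV^γ = const, V₂/V₁ = (P₁/P₂)^(1/γ).
For a diatomic ideal gas γ = 7/5.
V₂/V₁ = (753/26.5)^(5/7) = 10.92.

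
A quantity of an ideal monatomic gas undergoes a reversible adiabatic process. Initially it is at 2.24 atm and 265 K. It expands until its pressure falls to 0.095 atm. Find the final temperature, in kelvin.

Adiabatic: T₂/T₁ = (P₂/P₁)^((γ−1)/γ).
For a monatomic ideal gas γ = 5/3, so (γ−1)/γ = 2/5.
T₂ = 265 × (0.095/2.24)^(2/5) = 74.86 K.

T₂ ≈ 74.9 K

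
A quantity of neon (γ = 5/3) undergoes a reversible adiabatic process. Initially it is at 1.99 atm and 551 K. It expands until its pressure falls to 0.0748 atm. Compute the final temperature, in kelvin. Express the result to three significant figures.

Adiabatic: T₂/T₁ = (P₂/P₁)^((γ−1)/γ).
T₂ = 551 × (0.0748/1.99)^(2/5) = 148.3 K.

T₂ ≈ 148 K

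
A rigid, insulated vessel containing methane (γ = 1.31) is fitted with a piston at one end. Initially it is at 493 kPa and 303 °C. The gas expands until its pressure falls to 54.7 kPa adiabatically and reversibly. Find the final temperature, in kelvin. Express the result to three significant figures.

Along an adiabat T P^((1−γ)/γ) is constant, so T₂ = T₁ (P₂/P₁)^((γ−1)/γ).
T₁ = 303 °C = 576.1 K.
T₂ = 576.1 × (54.7/493)^(0.237) = 342.4 K.

T₂ ≈ 342 K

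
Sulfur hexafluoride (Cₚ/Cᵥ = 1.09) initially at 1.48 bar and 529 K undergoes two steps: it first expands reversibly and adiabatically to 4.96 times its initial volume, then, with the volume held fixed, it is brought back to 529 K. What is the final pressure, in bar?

P₃ ≈ 0.298 bar

Adiabatic step (PV^γ = const): P₂ = 1.48×(1/4.96)^(1.09) = 0.2583 bar; T₂ = 529×(1/4.96)^(0.09) = 458 K.
Isochoric: P₃ = P₂(T₃/T₂) = 0.2583 × (529/458) = 0.2984 bar.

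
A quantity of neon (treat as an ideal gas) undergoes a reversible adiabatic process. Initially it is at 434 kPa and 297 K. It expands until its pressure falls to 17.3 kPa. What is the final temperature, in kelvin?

T₂ ≈ 81.8 K

Adiabatic: T₂/T₁ = (P₂/P₁)^((γ−1)/γ).
For a monatomic ideal gas γ = 5/3, so (γ−1)/γ = 2/5.
T₂ = 297 × (17.3/434)^(2/5) = 81.84 K.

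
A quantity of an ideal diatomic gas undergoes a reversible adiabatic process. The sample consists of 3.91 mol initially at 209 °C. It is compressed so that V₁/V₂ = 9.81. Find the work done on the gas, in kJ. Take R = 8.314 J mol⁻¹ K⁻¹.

W ≈ 58.5 kJ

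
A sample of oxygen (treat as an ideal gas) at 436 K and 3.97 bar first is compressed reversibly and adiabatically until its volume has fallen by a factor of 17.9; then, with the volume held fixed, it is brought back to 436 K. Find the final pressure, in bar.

For a diatomic ideal gas γ = 7/5.
Adiabatic step (PV^γ = const): P₂ = 3.97×17.9^(7/5) = 225.3 bar; T₂ = 436×17.9^(2/5) = 1382 K.
Isochoric: P₃ = P₂(T₃/T₂) = 225.3 × (436/1382) = 71.06 bar.

P₃ ≈ 71.1 bar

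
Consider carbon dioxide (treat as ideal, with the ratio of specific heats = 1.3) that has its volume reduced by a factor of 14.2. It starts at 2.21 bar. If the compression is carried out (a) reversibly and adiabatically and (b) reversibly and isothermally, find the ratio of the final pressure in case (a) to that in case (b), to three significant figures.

Isothermal: P_b = P₁(V₁/V₂) = 2.21×14.2.
Adiabatic: P_a = P₁(V₁/V₂)^γ = 2.21×14.2^(1.3).
P_a/P_b = (V₁/V₂)^(γ−1) = 14.2^(0.3) = 2.217.

P_adiabatic / P_isothermal ≈ 2.22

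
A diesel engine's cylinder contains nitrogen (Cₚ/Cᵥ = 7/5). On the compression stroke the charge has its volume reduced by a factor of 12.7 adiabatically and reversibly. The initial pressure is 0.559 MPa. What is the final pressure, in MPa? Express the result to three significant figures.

Since PV^γ is constant along a reversible adiabat, P₂ = P₁ (V₁/V₂)^γ.
P₂ = 0.559 × 12.7^(7/5) = 19.62 MPa.

P₂ ≈ 19.6 MPa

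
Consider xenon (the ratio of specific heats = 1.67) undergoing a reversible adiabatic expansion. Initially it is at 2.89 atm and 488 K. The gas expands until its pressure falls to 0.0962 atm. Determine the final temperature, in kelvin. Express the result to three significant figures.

Along an adiabat T P^((1−γ)/γ) is constant, so T₂ = T₁ (P₂/P₁)^((γ−1)/γ).
T₂ = 488 × (0.0962/2.89)^(0.401) = 124.6 K.

T₂ ≈ 125 K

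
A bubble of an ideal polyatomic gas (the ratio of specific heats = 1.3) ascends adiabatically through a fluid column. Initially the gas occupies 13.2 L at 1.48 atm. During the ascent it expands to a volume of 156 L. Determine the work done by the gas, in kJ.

W ≈ 3.45 kJ

P₂ = P₁(V₁/V₂)^γ = 1.48×(13.2/156)^(1.3) = 0.0597 atm.
For a reversible adiabat, W_by_gas = (P₁V₁ − P₂V₂)/(γ−1).
W_by = (150000×0.0132 − 6049×0.156) / (0.3) = 3453 J.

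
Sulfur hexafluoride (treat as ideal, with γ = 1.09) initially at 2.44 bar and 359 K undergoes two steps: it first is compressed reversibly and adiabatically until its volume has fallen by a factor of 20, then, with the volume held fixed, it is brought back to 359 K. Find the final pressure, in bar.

P₃ ≈ 48.8 bar

Adiabatic step (PV^γ = const): P₂ = 2.44×20^(1.09) = 63.9 bar; T₂ = 359×20^(0.09) = 470.1 K.
Isochoric: P₃ = P₂(T₃/T₂) = 63.9 × (359/470.1) = 48.8 bar.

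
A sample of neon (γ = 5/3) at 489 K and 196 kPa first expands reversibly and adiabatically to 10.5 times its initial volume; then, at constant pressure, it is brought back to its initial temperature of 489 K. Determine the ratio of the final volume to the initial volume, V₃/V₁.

Adiabatic step: V₂/V₁ = 10.5; T₂ = T₁·(1/10.5)^(2/3) = 102 K.
Isobaric step: V₃/V₂ = T₃/T₂ = 489/102.
V₃/V₁ = (V₂/V₁)(V₃/V₂) = 10.5 × (489/102) = 50.35.

V₃/V₁ ≈ 50.3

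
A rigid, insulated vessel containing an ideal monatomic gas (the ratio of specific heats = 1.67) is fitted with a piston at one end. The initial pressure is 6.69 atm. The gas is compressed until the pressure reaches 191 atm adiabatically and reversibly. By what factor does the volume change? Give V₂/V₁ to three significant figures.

V₂/V₁ ≈ 0.134

From PV^γ = const, V₂/V₁ = (P₁/P₂)^(1/γ).
V₂/V₁ = (6.69/191)^(0.599) = 0.1344.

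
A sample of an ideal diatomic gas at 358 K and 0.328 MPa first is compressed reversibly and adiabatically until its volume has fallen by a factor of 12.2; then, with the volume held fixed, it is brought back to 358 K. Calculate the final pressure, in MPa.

P₃ ≈ 4.00 MPa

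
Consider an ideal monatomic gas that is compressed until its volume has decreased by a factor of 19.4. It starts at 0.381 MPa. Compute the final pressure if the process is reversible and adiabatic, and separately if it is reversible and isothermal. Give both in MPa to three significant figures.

adiabatic: 53.4 MPa; isothermal: 7.39 MPa

For a monatomic ideal gas γ = 5/3.
Isothermal: P₂ = P₁(V₁/V₂) = 0.381×19.4 = 7.391 MPa.
Adiabatic: P₂ = P₁(V₁/V₂)^γ = 0.381×19.4^(5/3) = 53.37 MPa.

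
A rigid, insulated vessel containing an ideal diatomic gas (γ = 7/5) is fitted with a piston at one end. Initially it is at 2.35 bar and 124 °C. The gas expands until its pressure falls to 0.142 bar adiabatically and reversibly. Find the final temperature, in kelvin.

Along an adiabat T P^((1−γ)/γ) is constant, so T₂ = T₁ (P₂/P₁)^((γ−1)/γ).
T₁ = 124 °C = 397.1 K.
T₂ = 397.1 × (0.142/2.35)^(2/7) = 178.1 K.

T₂ ≈ 178 K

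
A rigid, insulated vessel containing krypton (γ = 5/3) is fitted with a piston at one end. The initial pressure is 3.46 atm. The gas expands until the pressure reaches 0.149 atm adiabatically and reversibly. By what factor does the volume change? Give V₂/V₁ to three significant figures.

From PV^γ = const, V₂/V₁ = (P₁/P₂)^(1/γ).
V₂/V₁ = (3.46/0.149)^(3/5) = 6.6.

V₂/V₁ ≈ 6.60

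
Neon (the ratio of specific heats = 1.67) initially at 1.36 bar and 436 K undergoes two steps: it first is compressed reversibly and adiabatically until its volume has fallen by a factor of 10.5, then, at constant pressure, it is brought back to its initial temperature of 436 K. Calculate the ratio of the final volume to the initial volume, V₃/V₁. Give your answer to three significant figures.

V₃/V₁ ≈ 0.0197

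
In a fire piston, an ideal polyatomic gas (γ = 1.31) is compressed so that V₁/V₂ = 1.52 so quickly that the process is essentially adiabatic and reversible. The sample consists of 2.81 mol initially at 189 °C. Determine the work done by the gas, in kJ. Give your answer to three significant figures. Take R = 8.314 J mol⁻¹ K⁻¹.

W ≈ -4.83 kJ

Adiabatic: T₁V₁^(γ−1) = T₂V₂^(γ−1) ⇒ T₂ = T₁ (V₁/V₂)^(γ−1).
T₁ = 189 °C = 462.1 K.
T₂ = 462.1 × 1.52^(0.31) = 526.2 K.
Q = 0, so ΔU = W_on_gas = nCᵥΔT with Cᵥ = R/(γ−1) = 26.82 J/(mol·K).
ΔU = 2.81 × 26.82 × (526.2 − 462.1) = 4827 J.
Work done by the gas = −ΔU = -4827 J.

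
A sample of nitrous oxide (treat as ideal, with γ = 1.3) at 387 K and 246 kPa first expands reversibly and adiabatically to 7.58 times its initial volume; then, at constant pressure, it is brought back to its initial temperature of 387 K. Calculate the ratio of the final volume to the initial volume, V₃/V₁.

V₃/V₁ ≈ 13.9

Adiabatic step: V₂/V₁ = 7.58; T₂ = T₁·(1/7.58)^(0.3) = 210.8 K.
Isobaric step: V₃/V₂ = T₃/T₂ = 387/210.8.
V₃/V₁ = (V₂/V₁)(V₃/V₂) = 7.58 × (387/210.8) = 13.92.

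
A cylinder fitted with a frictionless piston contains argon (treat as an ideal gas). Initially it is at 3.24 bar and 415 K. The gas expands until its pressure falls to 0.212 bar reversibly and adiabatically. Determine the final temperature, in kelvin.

Along an adiabat T P^((1−γ)/γ) is constant, so T₂ = T₁ (P₂/P₁)^((γ−1)/γ).
For a monatomic ideal gas γ = 5/3, so (γ−1)/γ = 2/5.
T₂ = 415 × (0.212/3.24)^(2/5) = 139.4 K.

T₂ ≈ 139 K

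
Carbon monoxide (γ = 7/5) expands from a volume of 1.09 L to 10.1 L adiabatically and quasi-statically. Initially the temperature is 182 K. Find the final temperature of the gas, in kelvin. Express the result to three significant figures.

T₂ ≈ 74.7 K

Adiabatic: T₁V₁^(γ−1) = T₂V₂^(γ−1) ⇒ T₂ = T₁ (V₁/V₂)^(γ−1).
T₂ = 182 × (1.09/10.1)^(2/5) = 74.7 K.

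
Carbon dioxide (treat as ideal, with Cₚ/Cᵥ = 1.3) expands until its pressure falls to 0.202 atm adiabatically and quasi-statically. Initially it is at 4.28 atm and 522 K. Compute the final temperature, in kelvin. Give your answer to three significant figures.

Adiabatic: T₂/T₁ = (P₂/P₁)^((γ−1)/γ).
T₂ = 522 × (0.202/4.28)^(0.231) = 258 K.

T₂ ≈ 258 K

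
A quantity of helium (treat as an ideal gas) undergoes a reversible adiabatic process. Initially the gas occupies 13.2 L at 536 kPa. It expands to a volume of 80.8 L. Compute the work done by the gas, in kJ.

W ≈ 7.44 kJ

γ = 5/3 for a monatomic ideal gas.
P₂ = P₁(V₁/V₂)^γ = 536×(13.2/80.8)^(5/3) = 26.17 kPa.
For a reversible adiabat, W_by_gas = (P₁V₁ − P₂V₂)/(γ−1).
W_by = (536000×0.0132 − 26170×0.0808) / (2/3) = 7441 J.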